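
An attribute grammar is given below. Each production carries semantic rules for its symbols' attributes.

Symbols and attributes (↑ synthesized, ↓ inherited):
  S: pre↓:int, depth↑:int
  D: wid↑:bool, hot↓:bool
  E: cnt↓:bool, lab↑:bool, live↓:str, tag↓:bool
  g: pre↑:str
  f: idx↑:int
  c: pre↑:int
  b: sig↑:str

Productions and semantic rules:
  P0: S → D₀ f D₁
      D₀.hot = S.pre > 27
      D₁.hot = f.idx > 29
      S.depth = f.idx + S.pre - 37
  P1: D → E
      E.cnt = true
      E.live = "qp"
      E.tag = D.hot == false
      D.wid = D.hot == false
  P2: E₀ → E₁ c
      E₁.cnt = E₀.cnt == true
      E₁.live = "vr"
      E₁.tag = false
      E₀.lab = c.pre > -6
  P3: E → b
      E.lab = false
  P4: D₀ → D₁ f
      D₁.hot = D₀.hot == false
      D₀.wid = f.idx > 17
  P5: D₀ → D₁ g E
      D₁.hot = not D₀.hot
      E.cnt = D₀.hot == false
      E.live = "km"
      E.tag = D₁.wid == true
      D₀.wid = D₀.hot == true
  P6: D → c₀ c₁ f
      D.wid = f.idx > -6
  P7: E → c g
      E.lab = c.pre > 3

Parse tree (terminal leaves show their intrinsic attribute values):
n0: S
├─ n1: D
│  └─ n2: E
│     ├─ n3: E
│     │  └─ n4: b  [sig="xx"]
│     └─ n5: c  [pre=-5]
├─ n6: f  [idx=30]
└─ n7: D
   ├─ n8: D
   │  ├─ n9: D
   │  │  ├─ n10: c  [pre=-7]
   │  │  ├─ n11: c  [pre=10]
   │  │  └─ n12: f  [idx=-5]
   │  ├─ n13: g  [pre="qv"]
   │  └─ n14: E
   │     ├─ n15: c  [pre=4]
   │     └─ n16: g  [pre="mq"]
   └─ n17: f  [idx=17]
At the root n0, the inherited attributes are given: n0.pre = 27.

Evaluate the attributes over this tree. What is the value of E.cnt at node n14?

true

1. n0.pre = 27  [given at root]
2. n1.hot = false  [S.pre > 27]
3. n2.cnt = true  [true]
4. n2.live = "qp"  ["qp"]
5. n2.tag = true  [D.hot == false]
6. n3.cnt = true  [E₀.cnt == true]
7. n3.live = "vr"  ["vr"]
8. n3.tag = false  [false]
9. n4.sig = "xx"  [terminal]
10. n3.lab = false  [false]
11. n5.pre = -5  [terminal]
12. n2.lab = true  [c.pre > -6]
13. n1.wid = true  [D.hot == false]
14. n6.idx = 30  [terminal]
15. n7.hot = true  [f.idx > 29]
16. n8.hot = false  [D₀.hot == false]
17. n9.hot = true  [not D₀.hot]
18. n10.pre = -7  [terminal]
19. n11.pre = 10  [terminal]
20. n12.idx = -5  [terminal]
21. n9.wid = true  [f.idx > -6]
22. n13.pre = "qv"  [terminal]
23. n14.cnt = true  [D₀.hot == false]
24. n14.live = "km"  ["km"]
25. n14.tag = true  [D₁.wid == true]
26. n15.pre = 4  [terminal]
27. n16.pre = "mq"  [terminal]
28. n14.lab = true  [c.pre > 3]
29. n8.wid = false  [D₀.hot == true]
30. n17.idx = 17  [terminal]
31. n7.wid = false  [f.idx > 17]
32. n0.depth = 20  [f.idx + S.pre - 37]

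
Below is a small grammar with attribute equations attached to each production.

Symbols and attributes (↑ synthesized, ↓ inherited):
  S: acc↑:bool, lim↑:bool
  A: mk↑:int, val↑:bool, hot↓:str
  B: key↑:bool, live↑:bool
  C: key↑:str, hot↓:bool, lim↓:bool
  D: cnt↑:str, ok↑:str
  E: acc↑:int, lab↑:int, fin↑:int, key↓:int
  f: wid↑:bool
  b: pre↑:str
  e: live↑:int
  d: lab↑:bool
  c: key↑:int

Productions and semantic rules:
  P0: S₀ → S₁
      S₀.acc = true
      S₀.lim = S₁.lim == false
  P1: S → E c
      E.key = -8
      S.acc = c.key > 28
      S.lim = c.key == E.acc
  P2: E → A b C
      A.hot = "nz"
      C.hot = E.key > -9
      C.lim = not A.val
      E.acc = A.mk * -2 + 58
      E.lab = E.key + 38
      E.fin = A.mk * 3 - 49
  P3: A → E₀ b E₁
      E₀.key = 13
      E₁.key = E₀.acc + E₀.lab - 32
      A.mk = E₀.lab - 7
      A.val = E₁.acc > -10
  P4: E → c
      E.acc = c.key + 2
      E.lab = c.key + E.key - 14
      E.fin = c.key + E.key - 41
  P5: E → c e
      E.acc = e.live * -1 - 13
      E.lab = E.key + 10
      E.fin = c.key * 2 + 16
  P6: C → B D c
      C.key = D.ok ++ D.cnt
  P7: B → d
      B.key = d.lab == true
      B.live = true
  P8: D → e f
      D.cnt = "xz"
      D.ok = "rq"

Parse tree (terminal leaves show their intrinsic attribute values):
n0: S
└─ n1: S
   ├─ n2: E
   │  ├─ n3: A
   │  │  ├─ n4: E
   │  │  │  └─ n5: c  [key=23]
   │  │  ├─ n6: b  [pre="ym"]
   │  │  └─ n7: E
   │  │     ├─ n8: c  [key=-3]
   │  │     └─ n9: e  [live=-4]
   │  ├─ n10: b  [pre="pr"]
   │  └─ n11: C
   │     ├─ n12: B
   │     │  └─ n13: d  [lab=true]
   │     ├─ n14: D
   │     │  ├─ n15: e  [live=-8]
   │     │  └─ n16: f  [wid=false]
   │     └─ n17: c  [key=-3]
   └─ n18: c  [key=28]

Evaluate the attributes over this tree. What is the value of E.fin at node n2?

-4

1. n2.key = -8  [-8]
2. n3.hot = "nz"  ["nz"]
3. n4.key = 13  [13]
4. n5.key = 23  [terminal]
5. n4.acc = 25  [c.key + 2]
6. n4.lab = 22  [c.key + E.key - 14]
7. n4.fin = -5  [c.key + E.key - 41]
8. n6.pre = "ym"  [terminal]
9. n7.key = 15  [E₀.acc + E₀.lab - 32]
10. n8.key = -3  [terminal]
11. n9.live = -4  [terminal]
12. n7.acc = -9  [e.live * -1 - 13]
13. n7.lab = 25  [E.key + 10]
14. n7.fin = 10  [c.key * 2 + 16]
15. n3.mk = 15  [E₀.lab - 7]
16. n3.val = true  [E₁.acc > -10]
17. n10.pre = "pr"  [terminal]
18. n11.hot = true  [E.key > -9]
19. n11.lim = false  [not A.val]
20. n13.lab = true  [terminal]
21. n12.key = true  [d.lab == true]
22. n12.live = true  [true]
23. n15.live = -8  [terminal]
24. n16.wid = false  [terminal]
25. n14.cnt = "xz"  ["xz"]
26. n14.ok = "rq"  ["rq"]
27. n17.key = -3  [terminal]
28. n11.key = "rqxz"  [D.ok ++ D.cnt]
29. n2.acc = 28  [A.mk * -2 + 58]
30. n2.lab = 30  [E.key + 38]
31. n2.fin = -4  [A.mk * 3 - 49]
32. n18.key = 28  [terminal]
33. n1.acc = false  [c.key > 28]
34. n1.lim = true  [c.key == E.acc]
35. n0.acc = true  [true]
36. n0.lim = false  [S₁.lim == false]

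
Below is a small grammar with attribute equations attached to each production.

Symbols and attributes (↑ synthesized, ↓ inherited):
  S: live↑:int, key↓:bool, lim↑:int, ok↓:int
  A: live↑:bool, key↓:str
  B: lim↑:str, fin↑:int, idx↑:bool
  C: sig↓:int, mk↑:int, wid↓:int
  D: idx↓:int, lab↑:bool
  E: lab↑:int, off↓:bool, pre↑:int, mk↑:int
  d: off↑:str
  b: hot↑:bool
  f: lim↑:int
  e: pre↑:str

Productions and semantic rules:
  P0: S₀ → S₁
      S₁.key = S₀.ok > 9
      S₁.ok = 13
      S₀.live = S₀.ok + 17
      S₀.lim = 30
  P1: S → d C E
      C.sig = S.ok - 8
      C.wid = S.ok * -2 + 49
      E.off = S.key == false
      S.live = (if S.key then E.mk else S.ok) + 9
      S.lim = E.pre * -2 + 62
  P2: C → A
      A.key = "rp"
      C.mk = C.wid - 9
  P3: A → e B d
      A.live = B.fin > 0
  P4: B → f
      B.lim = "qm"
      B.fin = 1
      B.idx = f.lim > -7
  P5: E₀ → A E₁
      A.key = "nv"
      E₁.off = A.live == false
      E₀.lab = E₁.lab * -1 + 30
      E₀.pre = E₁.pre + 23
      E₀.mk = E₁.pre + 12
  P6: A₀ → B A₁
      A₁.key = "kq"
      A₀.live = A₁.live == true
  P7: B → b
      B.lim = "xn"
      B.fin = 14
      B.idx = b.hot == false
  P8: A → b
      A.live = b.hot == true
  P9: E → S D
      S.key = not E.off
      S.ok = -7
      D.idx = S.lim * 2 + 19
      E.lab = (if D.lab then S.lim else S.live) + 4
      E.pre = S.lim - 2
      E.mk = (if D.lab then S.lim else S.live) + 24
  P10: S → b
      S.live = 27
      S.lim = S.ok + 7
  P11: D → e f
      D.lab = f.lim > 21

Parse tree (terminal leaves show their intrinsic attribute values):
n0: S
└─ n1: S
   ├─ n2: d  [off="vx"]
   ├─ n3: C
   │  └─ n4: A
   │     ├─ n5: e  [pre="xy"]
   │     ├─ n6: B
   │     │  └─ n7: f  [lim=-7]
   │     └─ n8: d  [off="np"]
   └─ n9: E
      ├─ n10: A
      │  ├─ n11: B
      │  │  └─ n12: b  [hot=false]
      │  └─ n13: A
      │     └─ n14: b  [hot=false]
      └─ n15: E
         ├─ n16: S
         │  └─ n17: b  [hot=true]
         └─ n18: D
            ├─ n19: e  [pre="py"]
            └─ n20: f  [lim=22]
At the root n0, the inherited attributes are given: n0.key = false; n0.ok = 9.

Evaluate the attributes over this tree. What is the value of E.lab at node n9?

26

1. n0.key = false  [given at root]
2. n0.ok = 9  [given at root]
3. n1.key = false  [S₀.ok > 9]
4. n1.ok = 13  [13]
5. n2.off = "vx"  [terminal]
6. n3.sig = 5  [S.ok - 8]
7. n3.wid = 23  [S.ok * -2 + 49]
8. n4.key = "rp"  ["rp"]
9. n5.pre = "xy"  [terminal]
10. n7.lim = -7  [terminal]
11. n6.lim = "qm"  ["qm"]
12. n6.fin = 1  [1]
13. n6.idx = false  [f.lim > -7]
14. n8.off = "np"  [terminal]
15. n4.live = true  [B.fin > 0]
16. n3.mk = 14  [C.wid - 9]
17. n9.off = true  [S.key == false]
18. n10.key = "nv"  ["nv"]
19. n12.hot = false  [terminal]
20. n11.lim = "xn"  ["xn"]
21. n11.fin = 14  [14]
22. n11.idx = true  [b.hot == false]
23. n13.key = "kq"  ["kq"]
24. n14.hot = false  [terminal]
25. n13.live = false  [b.hot == true]
26. n10.live = false  [A₁.live == true]
27. n15.off = true  [A.live == false]
28. n16.key = false  [not E.off]
29. n16.ok = -7  [-7]
30. n17.hot = true  [terminal]
31. n16.live = 27  [27]
32. n16.lim = 0  [S.ok + 7]
33. n18.idx = 19  [S.lim * 2 + 19]
34. n19.pre = "py"  [terminal]
35. n20.lim = 22  [terminal]
36. n18.lab = true  [f.lim > 21]
37. n15.lab = 4  [(if D.lab then S.lim else S.live) + 4]
38. n15.pre = -2  [S.lim - 2]
39. n15.mk = 24  [(if D.lab then S.lim else S.live) + 24]
40. n9.lab = 26  [E₁.lab * -1 + 30]
41. n9.pre = 21  [E₁.pre + 23]
42. n9.mk = 10  [E₁.pre + 12]
43. n1.live = 22  [(if S.key then E.mk else S.ok) + 9]
44. n1.lim = 20  [E.pre * -2 + 62]
45. n0.live = 26  [S₀.ok + 17]
46. n0.lim = 30  [30]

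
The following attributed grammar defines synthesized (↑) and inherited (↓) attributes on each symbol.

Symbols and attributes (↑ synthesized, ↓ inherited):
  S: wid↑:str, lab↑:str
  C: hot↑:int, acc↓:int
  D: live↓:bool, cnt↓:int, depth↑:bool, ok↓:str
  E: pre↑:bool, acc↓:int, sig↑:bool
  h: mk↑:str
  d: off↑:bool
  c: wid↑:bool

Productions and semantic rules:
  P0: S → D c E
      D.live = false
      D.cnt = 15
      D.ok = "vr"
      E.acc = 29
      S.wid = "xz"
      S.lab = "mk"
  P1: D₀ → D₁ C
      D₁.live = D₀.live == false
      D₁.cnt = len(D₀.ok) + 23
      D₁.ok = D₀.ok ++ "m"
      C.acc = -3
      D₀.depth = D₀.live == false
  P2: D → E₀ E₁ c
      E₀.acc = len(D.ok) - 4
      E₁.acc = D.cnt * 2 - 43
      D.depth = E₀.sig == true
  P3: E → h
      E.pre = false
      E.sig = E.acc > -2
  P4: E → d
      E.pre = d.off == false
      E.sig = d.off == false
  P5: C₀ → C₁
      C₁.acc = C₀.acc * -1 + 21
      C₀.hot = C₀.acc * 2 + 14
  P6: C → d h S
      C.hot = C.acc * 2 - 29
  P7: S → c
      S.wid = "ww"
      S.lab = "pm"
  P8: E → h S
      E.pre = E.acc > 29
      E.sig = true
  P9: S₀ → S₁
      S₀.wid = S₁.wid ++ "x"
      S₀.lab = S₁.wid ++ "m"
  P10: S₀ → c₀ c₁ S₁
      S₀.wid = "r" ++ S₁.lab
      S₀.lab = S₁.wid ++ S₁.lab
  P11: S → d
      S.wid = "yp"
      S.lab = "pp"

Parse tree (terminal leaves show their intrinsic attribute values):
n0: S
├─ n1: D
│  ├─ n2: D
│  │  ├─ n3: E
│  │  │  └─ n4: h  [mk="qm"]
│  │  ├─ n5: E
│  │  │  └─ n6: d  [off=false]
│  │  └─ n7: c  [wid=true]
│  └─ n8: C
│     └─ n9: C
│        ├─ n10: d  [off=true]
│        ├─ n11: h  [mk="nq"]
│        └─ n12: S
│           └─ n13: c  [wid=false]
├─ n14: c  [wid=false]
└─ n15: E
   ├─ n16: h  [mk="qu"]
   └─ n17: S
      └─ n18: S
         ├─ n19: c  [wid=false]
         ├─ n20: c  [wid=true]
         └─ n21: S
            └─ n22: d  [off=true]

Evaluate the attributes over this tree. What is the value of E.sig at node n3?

1. n1.live = false  [false]
2. n1.cnt = 15  [15]
3. n1.ok = "vr"  ["vr"]
4. n2.live = true  [D₀.live == false]
5. n2.cnt = 25  [len(D₀.ok) + 23]
6. n2.ok = "vrm"  [D₀.ok ++ "m"]
7. n3.acc = -1  [len(D.ok) - 4]
8. n4.mk = "qm"  [terminal]
9. n3.pre = false  [false]
10. n3.sig = true  [E.acc > -2]
11. n5.acc = 7  [D.cnt * 2 - 43]
12. n6.off = false  [terminal]
13. n5.pre = true  [d.off == false]
14. n5.sig = true  [d.off == false]
15. n7.wid = true  [terminal]
16. n2.depth = true  [E₀.sig == true]
17. n8.acc = -3  [-3]
18. n9.acc = 24  [C₀.acc * -1 + 21]
19. n10.off = true  [terminal]
20. n11.mk = "nq"  [terminal]
21. n13.wid = false  [terminal]
22. n12.wid = "ww"  ["ww"]
23. n12.lab = "pm"  ["pm"]
24. n9.hot = 19  [C.acc * 2 - 29]
25. n8.hot = 8  [C₀.acc * 2 + 14]
26. n1.depth = true  [D₀.live == false]
27. n14.wid = false  [terminal]
28. n15.acc = 29  [29]
29. n16.mk = "qu"  [terminal]
30. n19.wid = false  [terminal]
31. n20.wid = true  [terminal]
32. n22.off = true  [terminal]
33. n21.wid = "yp"  ["yp"]
34. n21.lab = "pp"  ["pp"]
35. n18.wid = "rpp"  ["r" ++ S₁.lab]
36. n18.lab = "yppp"  [S₁.wid ++ S₁.lab]
37. n17.wid = "rppx"  [S₁.wid ++ "x"]
38. n17.lab = "rppm"  [S₁.wid ++ "m"]
39. n15.pre = false  [E.acc > 29]
40. n15.sig = true  [true]
41. n0.wid = "xz"  ["xz"]
42. n0.lab = "mk"  ["mk"]

true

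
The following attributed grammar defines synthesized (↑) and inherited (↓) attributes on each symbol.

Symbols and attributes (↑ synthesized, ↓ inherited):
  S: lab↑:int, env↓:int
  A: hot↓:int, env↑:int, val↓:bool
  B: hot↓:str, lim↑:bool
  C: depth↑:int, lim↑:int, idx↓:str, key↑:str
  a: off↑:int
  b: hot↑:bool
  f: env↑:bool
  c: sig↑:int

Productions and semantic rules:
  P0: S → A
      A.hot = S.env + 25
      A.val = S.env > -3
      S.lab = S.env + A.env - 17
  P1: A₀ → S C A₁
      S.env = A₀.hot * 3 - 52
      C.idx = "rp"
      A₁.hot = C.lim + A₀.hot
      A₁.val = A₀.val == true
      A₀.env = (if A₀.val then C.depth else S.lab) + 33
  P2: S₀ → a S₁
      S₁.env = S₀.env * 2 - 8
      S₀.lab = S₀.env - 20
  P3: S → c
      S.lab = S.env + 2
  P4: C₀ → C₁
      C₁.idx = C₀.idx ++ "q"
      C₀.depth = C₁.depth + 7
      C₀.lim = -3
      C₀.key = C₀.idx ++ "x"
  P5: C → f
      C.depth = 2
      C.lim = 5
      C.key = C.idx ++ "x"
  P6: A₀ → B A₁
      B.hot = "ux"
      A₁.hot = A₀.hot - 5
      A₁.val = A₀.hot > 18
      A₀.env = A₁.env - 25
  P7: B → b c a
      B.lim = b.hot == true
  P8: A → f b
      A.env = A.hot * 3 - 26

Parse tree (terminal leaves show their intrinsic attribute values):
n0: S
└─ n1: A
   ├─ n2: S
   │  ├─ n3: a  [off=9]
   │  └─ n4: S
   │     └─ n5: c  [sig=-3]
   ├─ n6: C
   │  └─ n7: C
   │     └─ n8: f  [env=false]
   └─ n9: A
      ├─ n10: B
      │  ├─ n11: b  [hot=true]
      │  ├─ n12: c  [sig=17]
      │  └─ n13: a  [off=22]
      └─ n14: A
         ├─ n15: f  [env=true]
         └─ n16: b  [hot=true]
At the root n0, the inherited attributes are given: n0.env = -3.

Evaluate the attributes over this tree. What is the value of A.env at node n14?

16

1. n0.env = -3  [given at root]
2. n1.hot = 22  [S.env + 25]
3. n1.val = false  [S.env > -3]
4. n2.env = 14  [A₀.hot * 3 - 52]
5. n3.off = 9  [terminal]
6. n4.env = 20  [S₀.env * 2 - 8]
7. n5.sig = -3  [terminal]
8. n4.lab = 22  [S.env + 2]
9. n2.lab = -6  [S₀.env - 20]
10. n6.idx = "rp"  ["rp"]
11. n7.idx = "rpq"  [C₀.idx ++ "q"]
12. n8.env = false  [terminal]
13. n7.depth = 2  [2]
14. n7.lim = 5  [5]
15. n7.key = "rpqx"  [C.idx ++ "x"]
16. n6.depth = 9  [C₁.depth + 7]
17. n6.lim = -3  [-3]
18. n6.key = "rpx"  [C₀.idx ++ "x"]
19. n9.hot = 19  [C.lim + A₀.hot]
20. n9.val = false  [A₀.val == true]
21. n10.hot = "ux"  ["ux"]
22. n11.hot = true  [terminal]
23. n12.sig = 17  [terminal]
24. n13.off = 22  [terminal]
25. n10.lim = true  [b.hot == true]
26. n14.hot = 14  [A₀.hot - 5]
27. n14.val = true  [A₀.hot > 18]
28. n15.env = true  [terminal]
29. n16.hot = true  [terminal]
30. n14.env = 16  [A.hot * 3 - 26]
31. n9.env = -9  [A₁.env - 25]
32. n1.env = 27  [(if A₀.val then C.depth else S.lab) + 33]
33. n0.lab = 7  [S.env + A.env - 17]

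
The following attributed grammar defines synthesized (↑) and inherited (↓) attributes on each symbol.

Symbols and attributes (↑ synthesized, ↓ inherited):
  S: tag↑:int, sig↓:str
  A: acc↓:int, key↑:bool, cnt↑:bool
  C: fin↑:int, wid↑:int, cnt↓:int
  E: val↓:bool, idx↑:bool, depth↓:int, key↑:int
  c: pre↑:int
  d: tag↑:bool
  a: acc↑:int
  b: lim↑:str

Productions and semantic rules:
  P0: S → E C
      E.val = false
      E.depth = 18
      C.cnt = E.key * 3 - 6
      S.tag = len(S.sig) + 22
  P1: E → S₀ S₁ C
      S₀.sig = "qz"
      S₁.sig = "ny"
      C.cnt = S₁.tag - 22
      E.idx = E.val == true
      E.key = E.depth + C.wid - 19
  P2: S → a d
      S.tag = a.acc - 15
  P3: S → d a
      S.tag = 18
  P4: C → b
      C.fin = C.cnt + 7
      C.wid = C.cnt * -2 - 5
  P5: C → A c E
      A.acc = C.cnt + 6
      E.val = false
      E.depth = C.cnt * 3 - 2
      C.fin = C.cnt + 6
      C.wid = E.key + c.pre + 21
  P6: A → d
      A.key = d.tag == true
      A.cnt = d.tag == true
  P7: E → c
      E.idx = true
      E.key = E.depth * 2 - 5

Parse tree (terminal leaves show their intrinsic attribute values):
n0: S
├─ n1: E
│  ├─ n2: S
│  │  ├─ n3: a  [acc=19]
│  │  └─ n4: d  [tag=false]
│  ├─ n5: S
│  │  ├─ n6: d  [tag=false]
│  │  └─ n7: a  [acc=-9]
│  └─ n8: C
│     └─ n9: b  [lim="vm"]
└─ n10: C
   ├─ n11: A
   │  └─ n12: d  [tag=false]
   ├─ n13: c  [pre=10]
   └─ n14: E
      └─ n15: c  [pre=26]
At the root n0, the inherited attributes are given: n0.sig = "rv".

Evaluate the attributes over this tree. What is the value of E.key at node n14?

-9

1. n0.sig = "rv"  [given at root]
2. n1.val = false  [false]
3. n1.depth = 18  [18]
4. n2.sig = "qz"  ["qz"]
5. n3.acc = 19  [terminal]
6. n4.tag = false  [terminal]
7. n2.tag = 4  [a.acc - 15]
8. n5.sig = "ny"  ["ny"]
9. n6.tag = false  [terminal]
10. n7.acc = -9  [terminal]
11. n5.tag = 18  [18]
12. n8.cnt = -4  [S₁.tag - 22]
13. n9.lim = "vm"  [terminal]
14. n8.fin = 3  [C.cnt + 7]
15. n8.wid = 3  [C.cnt * -2 - 5]
16. n1.idx = false  [E.val == true]
17. n1.key = 2  [E.depth + C.wid - 19]
18. n10.cnt = 0  [E.key * 3 - 6]
19. n11.acc = 6  [C.cnt + 6]
20. n12.tag = false  [terminal]
21. n11.key = false  [d.tag == true]
22. n11.cnt = false  [d.tag == true]
23. n13.pre = 10  [terminal]
24. n14.val = false  [false]
25. n14.depth = -2  [C.cnt * 3 - 2]
26. n15.pre = 26  [terminal]
27. n14.idx = true  [true]
28. n14.key = -9  [E.depth * 2 - 5]
29. n10.fin = 6  [C.cnt + 6]
30. n10.wid = 22  [E.key + c.pre + 21]
31. n0.tag = 24  [len(S.sig) + 22]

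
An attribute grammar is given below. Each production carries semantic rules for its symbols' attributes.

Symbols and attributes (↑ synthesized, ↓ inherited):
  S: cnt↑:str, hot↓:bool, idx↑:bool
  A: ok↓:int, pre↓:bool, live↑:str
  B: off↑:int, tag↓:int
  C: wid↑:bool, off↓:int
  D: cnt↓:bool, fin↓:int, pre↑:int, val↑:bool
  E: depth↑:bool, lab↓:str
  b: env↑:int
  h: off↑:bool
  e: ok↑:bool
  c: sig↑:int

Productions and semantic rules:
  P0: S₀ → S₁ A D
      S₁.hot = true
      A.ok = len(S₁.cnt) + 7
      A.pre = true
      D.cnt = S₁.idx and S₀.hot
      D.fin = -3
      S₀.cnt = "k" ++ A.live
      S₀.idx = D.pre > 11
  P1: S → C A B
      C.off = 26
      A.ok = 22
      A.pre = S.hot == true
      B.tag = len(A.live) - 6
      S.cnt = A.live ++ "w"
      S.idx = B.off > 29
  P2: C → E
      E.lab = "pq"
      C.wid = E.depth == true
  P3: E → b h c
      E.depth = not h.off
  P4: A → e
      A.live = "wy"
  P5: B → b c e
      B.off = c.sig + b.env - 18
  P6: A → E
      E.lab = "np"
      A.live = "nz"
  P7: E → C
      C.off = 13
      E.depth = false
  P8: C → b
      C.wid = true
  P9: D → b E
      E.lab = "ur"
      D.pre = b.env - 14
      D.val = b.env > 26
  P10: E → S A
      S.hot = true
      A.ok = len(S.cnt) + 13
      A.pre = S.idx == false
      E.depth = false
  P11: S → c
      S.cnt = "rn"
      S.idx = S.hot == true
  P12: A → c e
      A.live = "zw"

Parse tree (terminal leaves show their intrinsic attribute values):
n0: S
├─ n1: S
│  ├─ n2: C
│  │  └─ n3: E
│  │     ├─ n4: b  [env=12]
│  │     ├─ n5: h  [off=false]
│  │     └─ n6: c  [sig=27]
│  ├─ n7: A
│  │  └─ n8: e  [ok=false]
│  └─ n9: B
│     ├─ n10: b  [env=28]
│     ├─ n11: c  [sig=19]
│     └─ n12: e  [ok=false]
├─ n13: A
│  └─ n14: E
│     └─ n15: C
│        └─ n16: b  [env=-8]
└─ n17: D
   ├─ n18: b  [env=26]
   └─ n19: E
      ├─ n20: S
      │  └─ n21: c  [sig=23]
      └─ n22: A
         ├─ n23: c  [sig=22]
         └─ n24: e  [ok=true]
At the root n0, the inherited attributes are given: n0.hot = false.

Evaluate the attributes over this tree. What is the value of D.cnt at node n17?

1. n0.hot = false  [given at root]
2. n1.hot = true  [true]
3. n2.off = 26  [26]
4. n3.lab = "pq"  ["pq"]
5. n4.env = 12  [terminal]
6. n5.off = false  [terminal]
7. n6.sig = 27  [terminal]
8. n3.depth = true  [not h.off]
9. n2.wid = true  [E.depth == true]
10. n7.ok = 22  [22]
11. n7.pre = true  [S.hot == true]
12. n8.ok = false  [terminal]
13. n7.live = "wy"  ["wy"]
14. n9.tag = -4  [len(A.live) - 6]
15. n10.env = 28  [terminal]
16. n11.sig = 19  [terminal]
17. n12.ok = false  [terminal]
18. n9.off = 29  [c.sig + b.env - 18]
19. n1.cnt = "wyw"  [A.live ++ "w"]
20. n1.idx = false  [B.off > 29]
21. n13.ok = 10  [len(S₁.cnt) + 7]
22. n13.pre = true  [true]
23. n14.lab = "np"  ["np"]
24. n15.off = 13  [13]
25. n16.env = -8  [terminal]
26. n15.wid = true  [true]
27. n14.depth = false  [false]
28. n13.live = "nz"  ["nz"]
29. n17.cnt = false  [S₁.idx and S₀.hot]
30. n17.fin = -3  [-3]
31. n18.env = 26  [terminal]
32. n19.lab = "ur"  ["ur"]
33. n20.hot = true  [true]
34. n21.sig = 23  [terminal]
35. n20.cnt = "rn"  ["rn"]
36. n20.idx = true  [S.hot == true]
37. n22.ok = 15  [len(S.cnt) + 13]
38. n22.pre = false  [S.idx == false]
39. n23.sig = 22  [terminal]
40. n24.ok = true  [terminal]
41. n22.live = "zw"  ["zw"]
42. n19.depth = false  [false]
43. n17.pre = 12  [b.env - 14]
44. n17.val = false  [b.env > 26]
45. n0.cnt = "knz"  ["k" ++ A.live]
46. n0.idx = true  [D.pre > 11]

false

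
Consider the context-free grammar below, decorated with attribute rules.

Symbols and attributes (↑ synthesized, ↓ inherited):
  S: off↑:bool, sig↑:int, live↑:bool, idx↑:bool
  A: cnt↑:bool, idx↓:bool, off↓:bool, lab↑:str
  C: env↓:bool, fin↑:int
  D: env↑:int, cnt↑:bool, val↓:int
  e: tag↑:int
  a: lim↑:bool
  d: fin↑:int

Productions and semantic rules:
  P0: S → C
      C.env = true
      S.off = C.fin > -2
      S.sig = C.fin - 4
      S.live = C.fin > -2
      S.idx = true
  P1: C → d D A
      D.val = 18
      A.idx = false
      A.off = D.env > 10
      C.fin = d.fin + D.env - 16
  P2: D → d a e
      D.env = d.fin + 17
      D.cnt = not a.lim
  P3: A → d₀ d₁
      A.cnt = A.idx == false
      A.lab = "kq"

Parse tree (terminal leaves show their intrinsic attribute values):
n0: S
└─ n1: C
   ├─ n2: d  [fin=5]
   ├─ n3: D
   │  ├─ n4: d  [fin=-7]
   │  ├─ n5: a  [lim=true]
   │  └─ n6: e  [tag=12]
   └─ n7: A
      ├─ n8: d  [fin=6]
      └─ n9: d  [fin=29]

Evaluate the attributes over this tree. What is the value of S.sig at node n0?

1. n1.env = true  [true]
2. n2.fin = 5  [terminal]
3. n3.val = 18  [18]
4. n4.fin = -7  [terminal]
5. n5.lim = true  [terminal]
6. n6.tag = 12  [terminal]
7. n3.env = 10  [d.fin + 17]
8. n3.cnt = false  [not a.lim]
9. n7.idx = false  [false]
10. n7.off = false  [D.env > 10]
11. n8.fin = 6  [terminal]
12. n9.fin = 29  [terminal]
13. n7.cnt = true  [A.idx == false]
14. n7.lab = "kq"  ["kq"]
15. n1.fin = -1  [d.fin + D.env - 16]
16. n0.off = true  [C.fin > -2]
17. n0.sig = -5  [C.fin - 4]
18. n0.live = true  [C.fin > -2]
19. n0.idx = true  [true]

-5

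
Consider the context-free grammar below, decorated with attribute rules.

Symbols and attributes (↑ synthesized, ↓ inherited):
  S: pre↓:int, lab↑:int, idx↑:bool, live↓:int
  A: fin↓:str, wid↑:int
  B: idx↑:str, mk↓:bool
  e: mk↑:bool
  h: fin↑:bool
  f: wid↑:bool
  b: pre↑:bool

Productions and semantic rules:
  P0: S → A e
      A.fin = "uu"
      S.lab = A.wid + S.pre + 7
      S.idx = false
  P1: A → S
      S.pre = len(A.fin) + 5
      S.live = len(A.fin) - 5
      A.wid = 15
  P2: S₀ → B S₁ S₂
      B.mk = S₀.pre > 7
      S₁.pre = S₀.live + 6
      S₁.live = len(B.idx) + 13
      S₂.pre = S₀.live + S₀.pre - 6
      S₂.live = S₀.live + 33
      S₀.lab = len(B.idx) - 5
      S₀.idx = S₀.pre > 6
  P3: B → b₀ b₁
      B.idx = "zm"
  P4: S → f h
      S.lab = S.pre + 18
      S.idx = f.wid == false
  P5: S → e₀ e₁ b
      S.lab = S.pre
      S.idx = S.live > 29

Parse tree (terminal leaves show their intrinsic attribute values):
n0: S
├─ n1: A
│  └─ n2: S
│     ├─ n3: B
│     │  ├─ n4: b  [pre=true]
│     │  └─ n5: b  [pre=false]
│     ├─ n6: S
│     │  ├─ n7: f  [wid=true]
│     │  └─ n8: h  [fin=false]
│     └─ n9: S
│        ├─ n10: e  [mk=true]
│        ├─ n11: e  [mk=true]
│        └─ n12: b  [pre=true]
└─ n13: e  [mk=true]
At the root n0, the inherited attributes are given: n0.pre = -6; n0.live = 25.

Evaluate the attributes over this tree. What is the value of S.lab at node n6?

1. n0.pre = -6  [given at root]
2. n0.live = 25  [given at root]
3. n1.fin = "uu"  ["uu"]
4. n2.pre = 7  [len(A.fin) + 5]
5. n2.live = -3  [len(A.fin) - 5]
6. n3.mk = false  [S₀.pre > 7]
7. n4.pre = true  [terminal]
8. n5.pre = false  [terminal]
9. n3.idx = "zm"  ["zm"]
10. n6.pre = 3  [S₀.live + 6]
11. n6.live = 15  [len(B.idx) + 13]
12. n7.wid = true  [terminal]
13. n8.fin = false  [terminal]
14. n6.lab = 21  [S.pre + 18]
15. n6.idx = false  [f.wid == false]
16. n9.pre = -2  [S₀.live + S₀.pre - 6]
17. n9.live = 30  [S₀.live + 33]
18. n10.mk = true  [terminal]
19. n11.mk = true  [terminal]
20. n12.pre = true  [terminal]
21. n9.lab = -2  [S.pre]
22. n9.idx = true  [S.live > 29]
23. n2.lab = -3  [len(B.idx) - 5]
24. n2.idx = true  [S₀.pre > 6]
25. n1.wid = 15  [15]
26. n13.mk = true  [terminal]
27. n0.lab = 16  [A.wid + S.pre + 7]
28. n0.idx = false  [false]

21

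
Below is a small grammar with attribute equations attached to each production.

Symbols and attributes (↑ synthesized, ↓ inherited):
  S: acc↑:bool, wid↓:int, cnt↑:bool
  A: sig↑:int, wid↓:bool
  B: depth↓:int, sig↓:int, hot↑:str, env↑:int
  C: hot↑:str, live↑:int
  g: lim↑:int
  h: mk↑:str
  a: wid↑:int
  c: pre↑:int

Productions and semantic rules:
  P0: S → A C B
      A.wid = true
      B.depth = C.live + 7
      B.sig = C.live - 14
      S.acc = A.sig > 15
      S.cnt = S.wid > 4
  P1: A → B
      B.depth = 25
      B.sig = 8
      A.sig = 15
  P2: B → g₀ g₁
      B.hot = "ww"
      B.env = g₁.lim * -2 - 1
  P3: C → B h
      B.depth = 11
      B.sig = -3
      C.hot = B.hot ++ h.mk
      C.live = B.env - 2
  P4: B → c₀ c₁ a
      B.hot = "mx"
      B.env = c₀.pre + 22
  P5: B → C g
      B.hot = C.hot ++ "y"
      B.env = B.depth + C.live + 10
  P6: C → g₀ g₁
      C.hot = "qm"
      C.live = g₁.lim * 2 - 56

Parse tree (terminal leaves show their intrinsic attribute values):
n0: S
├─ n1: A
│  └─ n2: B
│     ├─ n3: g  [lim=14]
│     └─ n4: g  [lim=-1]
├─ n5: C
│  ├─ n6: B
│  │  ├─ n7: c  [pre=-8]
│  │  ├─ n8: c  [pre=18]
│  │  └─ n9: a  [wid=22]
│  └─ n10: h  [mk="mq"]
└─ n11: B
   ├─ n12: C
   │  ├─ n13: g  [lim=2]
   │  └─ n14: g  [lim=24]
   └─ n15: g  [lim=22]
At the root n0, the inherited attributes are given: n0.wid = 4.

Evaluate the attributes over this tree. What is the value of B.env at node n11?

1. n0.wid = 4  [given at root]
2. n1.wid = true  [true]
3. n2.depth = 25  [25]
4. n2.sig = 8  [8]
5. n3.lim = 14  [terminal]
6. n4.lim = -1  [terminal]
7. n2.hot = "ww"  ["ww"]
8. n2.env = 1  [g₁.lim * -2 - 1]
9. n1.sig = 15  [15]
10. n6.depth = 11  [11]
11. n6.sig = -3  [-3]
12. n7.pre = -8  [terminal]
13. n8.pre = 18  [terminal]
14. n9.wid = 22  [terminal]
15. n6.hot = "mx"  ["mx"]
16. n6.env = 14  [c₀.pre + 22]
17. n10.mk = "mq"  [terminal]
18. n5.hot = "mxmq"  [B.hot ++ h.mk]
19. n5.live = 12  [B.env - 2]
20. n11.depth = 19  [C.live + 7]
21. n11.sig = -2  [C.live - 14]
22. n13.lim = 2  [terminal]
23. n14.lim = 24  [terminal]
24. n12.hot = "qm"  ["qm"]
25. n12.live = -8  [g₁.lim * 2 - 56]
26. n15.lim = 22  [terminal]
27. n11.hot = "qmy"  [C.hot ++ "y"]
28. n11.env = 21  [B.depth + C.live + 10]
29. n0.acc = false  [A.sig > 15]
30. n0.cnt = false  [S.wid > 4]

21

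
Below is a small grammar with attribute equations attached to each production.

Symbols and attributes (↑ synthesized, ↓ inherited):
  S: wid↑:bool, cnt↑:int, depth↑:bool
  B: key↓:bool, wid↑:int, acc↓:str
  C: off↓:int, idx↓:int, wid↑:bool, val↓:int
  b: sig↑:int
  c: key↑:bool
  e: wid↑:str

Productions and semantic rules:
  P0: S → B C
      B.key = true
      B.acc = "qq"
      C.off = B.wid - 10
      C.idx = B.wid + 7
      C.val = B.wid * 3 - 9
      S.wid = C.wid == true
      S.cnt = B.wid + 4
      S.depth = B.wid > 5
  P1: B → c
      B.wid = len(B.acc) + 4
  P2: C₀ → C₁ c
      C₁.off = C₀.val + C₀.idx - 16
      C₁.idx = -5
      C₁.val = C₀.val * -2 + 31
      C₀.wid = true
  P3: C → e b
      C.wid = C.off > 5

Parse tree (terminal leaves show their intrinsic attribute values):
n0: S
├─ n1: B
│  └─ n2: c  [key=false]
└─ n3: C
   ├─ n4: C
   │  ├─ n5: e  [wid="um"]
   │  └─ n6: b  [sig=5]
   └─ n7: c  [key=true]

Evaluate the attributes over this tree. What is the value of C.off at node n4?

1. n1.key = true  [true]
2. n1.acc = "qq"  ["qq"]
3. n2.key = false  [terminal]
4. n1.wid = 6  [len(B.acc) + 4]
5. n3.off = -4  [B.wid - 10]
6. n3.idx = 13  [B.wid + 7]
7. n3.val = 9  [B.wid * 3 - 9]
8. n4.off = 6  [C₀.val + C₀.idx - 16]
9. n4.idx = -5  [-5]
10. n4.val = 13  [C₀.val * -2 + 31]
11. n5.wid = "um"  [terminal]
12. n6.sig = 5  [terminal]
13. n4.wid = true  [C.off > 5]
14. n7.key = true  [terminal]
15. n3.wid = true  [true]
16. n0.wid = true  [C.wid == true]
17. n0.cnt = 10  [B.wid + 4]
18. n0.depth = true  [B.wid > 5]

6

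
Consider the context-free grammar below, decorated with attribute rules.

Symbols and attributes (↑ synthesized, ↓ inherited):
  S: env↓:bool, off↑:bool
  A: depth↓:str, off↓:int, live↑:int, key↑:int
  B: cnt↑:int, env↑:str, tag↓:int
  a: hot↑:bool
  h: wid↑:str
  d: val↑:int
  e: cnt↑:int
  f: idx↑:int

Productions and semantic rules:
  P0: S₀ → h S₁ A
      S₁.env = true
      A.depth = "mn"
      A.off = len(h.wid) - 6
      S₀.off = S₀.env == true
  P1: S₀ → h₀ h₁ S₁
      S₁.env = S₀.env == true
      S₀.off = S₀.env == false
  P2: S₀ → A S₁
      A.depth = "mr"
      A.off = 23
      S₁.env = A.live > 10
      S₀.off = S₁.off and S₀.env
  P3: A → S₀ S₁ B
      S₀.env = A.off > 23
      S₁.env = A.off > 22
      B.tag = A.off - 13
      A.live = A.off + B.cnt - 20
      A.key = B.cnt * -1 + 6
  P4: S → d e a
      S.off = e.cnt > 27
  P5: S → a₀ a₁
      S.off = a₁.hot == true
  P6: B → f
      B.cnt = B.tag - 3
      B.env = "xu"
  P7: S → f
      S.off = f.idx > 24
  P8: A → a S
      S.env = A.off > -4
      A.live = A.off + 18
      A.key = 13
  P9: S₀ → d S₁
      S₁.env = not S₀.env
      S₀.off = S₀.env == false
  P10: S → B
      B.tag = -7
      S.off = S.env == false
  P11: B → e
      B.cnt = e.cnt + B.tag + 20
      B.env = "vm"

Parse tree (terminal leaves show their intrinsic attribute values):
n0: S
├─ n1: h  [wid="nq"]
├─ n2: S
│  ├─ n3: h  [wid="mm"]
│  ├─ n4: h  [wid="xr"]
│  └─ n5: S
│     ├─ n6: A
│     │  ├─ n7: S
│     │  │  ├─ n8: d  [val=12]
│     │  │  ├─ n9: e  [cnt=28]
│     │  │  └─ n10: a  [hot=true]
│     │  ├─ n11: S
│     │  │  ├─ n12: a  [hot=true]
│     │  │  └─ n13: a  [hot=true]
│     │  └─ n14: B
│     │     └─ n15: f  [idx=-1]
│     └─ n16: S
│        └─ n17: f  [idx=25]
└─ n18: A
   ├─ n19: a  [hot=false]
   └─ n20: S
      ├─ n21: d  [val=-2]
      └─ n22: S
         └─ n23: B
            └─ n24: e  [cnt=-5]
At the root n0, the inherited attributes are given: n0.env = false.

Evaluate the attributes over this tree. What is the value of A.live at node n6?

10

1. n0.env = false  [given at root]
2. n1.wid = "nq"  [terminal]
3. n2.env = true  [true]
4. n3.wid = "mm"  [terminal]
5. n4.wid = "xr"  [terminal]
6. n5.env = true  [S₀.env == true]
7. n6.depth = "mr"  ["mr"]
8. n6.off = 23  [23]
9. n7.env = false  [A.off > 23]
10. n8.val = 12  [terminal]
11. n9.cnt = 28  [terminal]
12. n10.hot = true  [terminal]
13. n7.off = true  [e.cnt > 27]
14. n11.env = true  [A.off > 22]
15. n12.hot = true  [terminal]
16. n13.hot = true  [terminal]
17. n11.off = true  [a₁.hot == true]
18. n14.tag = 10  [A.off - 13]
19. n15.idx = -1  [terminal]
20. n14.cnt = 7  [B.tag - 3]
21. n14.env = "xu"  ["xu"]
22. n6.live = 10  [A.off + B.cnt - 20]
23. n6.key = -1  [B.cnt * -1 + 6]
24. n16.env = false  [A.live > 10]
25. n17.idx = 25  [terminal]
26. n16.off = true  [f.idx > 24]
27. n5.off = true  [S₁.off and S₀.env]
28. n2.off = false  [S₀.env == false]
29. n18.depth = "mn"  ["mn"]
30. n18.off = -4  [len(h.wid) - 6]
31. n19.hot = false  [terminal]
32. n20.env = false  [A.off > -4]
33. n21.val = -2  [terminal]
34. n22.env = true  [not S₀.env]
35. n23.tag = -7  [-7]
36. n24.cnt = -5  [terminal]
37. n23.cnt = 8  [e.cnt + B.tag + 20]
38. n23.env = "vm"  ["vm"]
39. n22.off = false  [S.env == false]
40. n20.off = true  [S₀.env == false]
41. n18.live = 14  [A.off + 18]
42. n18.key = 13  [13]
43. n0.off = false  [S₀.env == true]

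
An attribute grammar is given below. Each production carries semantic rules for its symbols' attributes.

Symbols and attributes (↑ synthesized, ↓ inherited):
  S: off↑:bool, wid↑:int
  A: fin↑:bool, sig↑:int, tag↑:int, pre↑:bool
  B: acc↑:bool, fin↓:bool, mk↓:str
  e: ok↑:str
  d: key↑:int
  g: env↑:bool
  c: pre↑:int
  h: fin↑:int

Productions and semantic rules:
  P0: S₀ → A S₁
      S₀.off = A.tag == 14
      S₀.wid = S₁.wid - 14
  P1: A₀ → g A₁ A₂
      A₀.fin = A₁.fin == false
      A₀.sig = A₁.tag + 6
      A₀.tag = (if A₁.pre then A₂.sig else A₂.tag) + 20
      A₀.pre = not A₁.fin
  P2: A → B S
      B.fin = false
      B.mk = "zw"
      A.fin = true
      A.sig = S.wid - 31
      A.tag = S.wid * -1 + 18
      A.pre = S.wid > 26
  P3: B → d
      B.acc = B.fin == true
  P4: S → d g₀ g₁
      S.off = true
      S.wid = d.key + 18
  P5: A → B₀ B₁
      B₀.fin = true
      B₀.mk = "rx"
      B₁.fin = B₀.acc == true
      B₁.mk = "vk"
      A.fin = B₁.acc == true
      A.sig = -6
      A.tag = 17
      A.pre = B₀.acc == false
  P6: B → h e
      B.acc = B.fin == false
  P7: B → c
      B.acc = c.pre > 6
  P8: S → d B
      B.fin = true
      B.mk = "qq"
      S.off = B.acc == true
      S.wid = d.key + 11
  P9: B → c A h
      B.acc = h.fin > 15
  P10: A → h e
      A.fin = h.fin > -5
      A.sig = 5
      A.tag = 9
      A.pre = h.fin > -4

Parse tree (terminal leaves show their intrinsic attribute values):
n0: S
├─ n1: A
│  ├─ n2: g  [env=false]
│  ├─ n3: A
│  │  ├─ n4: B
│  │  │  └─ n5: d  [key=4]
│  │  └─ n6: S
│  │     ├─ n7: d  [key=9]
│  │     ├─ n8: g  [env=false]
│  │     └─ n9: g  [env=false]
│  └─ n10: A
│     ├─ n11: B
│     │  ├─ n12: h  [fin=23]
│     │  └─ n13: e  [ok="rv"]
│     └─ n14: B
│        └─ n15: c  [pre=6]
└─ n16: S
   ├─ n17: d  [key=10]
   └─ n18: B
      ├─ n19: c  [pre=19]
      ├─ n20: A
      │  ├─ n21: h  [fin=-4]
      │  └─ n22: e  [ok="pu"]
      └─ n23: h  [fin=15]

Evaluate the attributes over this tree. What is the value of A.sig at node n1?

-3

1. n2.env = false  [terminal]
2. n4.fin = false  [false]
3. n4.mk = "zw"  ["zw"]
4. n5.key = 4  [terminal]
5. n4.acc = false  [B.fin == true]
6. n7.key = 9  [terminal]
7. n8.env = false  [terminal]
8. n9.env = false  [terminal]
9. n6.off = true  [true]
10. n6.wid = 27  [d.key + 18]
11. n3.fin = true  [true]
12. n3.sig = -4  [S.wid - 31]
13. n3.tag = -9  [S.wid * -1 + 18]
14. n3.pre = true  [S.wid > 26]
15. n11.fin = true  [true]
16. n11.mk = "rx"  ["rx"]
17. n12.fin = 23  [terminal]
18. n13.ok = "rv"  [terminal]
19. n11.acc = false  [B.fin == false]
20. n14.fin = false  [B₀.acc == true]
21. n14.mk = "vk"  ["vk"]
22. n15.pre = 6  [terminal]
23. n14.acc = false  [c.pre > 6]
24. n10.fin = false  [B₁.acc == true]
25. n10.sig = -6  [-6]
26. n10.tag = 17  [17]
27. n10.pre = true  [B₀.acc == false]
28. n1.fin = false  [A₁.fin == false]
29. n1.sig = -3  [A₁.tag + 6]
30. n1.tag = 14  [(if A₁.pre then A₂.sig else A₂.tag) + 20]
31. n1.pre = false  [not A₁.fin]
32. n17.key = 10  [terminal]
33. n18.fin = true  [true]
34. n18.mk = "qq"  ["qq"]
35. n19.pre = 19  [terminal]
36. n21.fin = -4  [terminal]
37. n22.ok = "pu"  [terminal]
38. n20.fin = true  [h.fin > -5]
39. n20.sig = 5  [5]
40. n20.tag = 9  [9]
41. n20.pre = false  [h.fin > -4]
42. n23.fin = 15  [terminal]
43. n18.acc = false  [h.fin > 15]
44. n16.off = false  [B.acc == true]
45. n16.wid = 21  [d.key + 11]
46. n0.off = true  [A.tag == 14]
47. n0.wid = 7  [S₁.wid - 14]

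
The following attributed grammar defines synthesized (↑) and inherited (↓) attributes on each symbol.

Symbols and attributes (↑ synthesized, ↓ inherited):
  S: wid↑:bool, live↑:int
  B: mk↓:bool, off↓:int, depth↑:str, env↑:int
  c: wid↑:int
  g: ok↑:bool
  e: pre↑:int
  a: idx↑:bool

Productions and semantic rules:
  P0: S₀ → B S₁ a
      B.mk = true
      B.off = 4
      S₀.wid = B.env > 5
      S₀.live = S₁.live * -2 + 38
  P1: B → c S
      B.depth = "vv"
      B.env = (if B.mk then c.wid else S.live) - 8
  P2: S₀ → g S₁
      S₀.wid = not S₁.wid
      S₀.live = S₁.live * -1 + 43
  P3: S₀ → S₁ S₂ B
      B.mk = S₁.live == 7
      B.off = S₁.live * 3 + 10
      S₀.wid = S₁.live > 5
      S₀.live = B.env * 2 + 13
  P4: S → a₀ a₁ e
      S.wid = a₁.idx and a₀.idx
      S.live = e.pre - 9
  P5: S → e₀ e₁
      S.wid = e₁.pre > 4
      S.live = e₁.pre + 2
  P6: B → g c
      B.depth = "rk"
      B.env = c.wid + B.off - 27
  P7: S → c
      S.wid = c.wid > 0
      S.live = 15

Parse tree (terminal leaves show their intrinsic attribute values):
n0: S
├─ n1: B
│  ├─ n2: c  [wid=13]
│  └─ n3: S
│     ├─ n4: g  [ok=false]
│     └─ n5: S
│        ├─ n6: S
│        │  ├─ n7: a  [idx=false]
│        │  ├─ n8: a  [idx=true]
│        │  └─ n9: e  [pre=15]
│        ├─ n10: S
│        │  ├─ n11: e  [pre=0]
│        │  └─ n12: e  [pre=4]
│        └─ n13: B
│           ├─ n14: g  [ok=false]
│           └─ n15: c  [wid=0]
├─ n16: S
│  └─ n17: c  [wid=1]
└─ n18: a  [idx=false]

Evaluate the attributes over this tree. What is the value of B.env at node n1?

5

1. n1.mk = true  [true]
2. n1.off = 4  [4]
3. n2.wid = 13  [terminal]
4. n4.ok = false  [terminal]
5. n7.idx = false  [terminal]
6. n8.idx = true  [terminal]
7. n9.pre = 15  [terminal]
8. n6.wid = false  [a₁.idx and a₀.idx]
9. n6.live = 6  [e.pre - 9]
10. n11.pre = 0  [terminal]
11. n12.pre = 4  [terminal]
12. n10.wid = false  [e₁.pre > 4]
13. n10.live = 6  [e₁.pre + 2]
14. n13.mk = false  [S₁.live == 7]
15. n13.off = 28  [S₁.live * 3 + 10]
16. n14.ok = false  [terminal]
17. n15.wid = 0  [terminal]
18. n13.depth = "rk"  ["rk"]
19. n13.env = 1  [c.wid + B.off - 27]
20. n5.wid = true  [S₁.live > 5]
21. n5.live = 15  [B.env * 2 + 13]
22. n3.wid = false  [not S₁.wid]
23. n3.live = 28  [S₁.live * -1 + 43]
24. n1.depth = "vv"  ["vv"]
25. n1.env = 5  [(if B.mk then c.wid else S.live) - 8]
26. n17.wid = 1  [terminal]
27. n16.wid = true  [c.wid > 0]
28. n16.live = 15  [15]
29. n18.idx = false  [terminal]
30. n0.wid = false  [B.env > 5]
31. n0.live = 8  [S₁.live * -2 + 38]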